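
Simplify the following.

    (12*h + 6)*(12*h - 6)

144*h^2 - 36

Product of conjugates: (P+Q)(P-Q) = P^2 - Q^2.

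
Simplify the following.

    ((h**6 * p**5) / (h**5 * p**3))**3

Inside the bracket: h**1 * p**2
Raise to the power 3: h**3 * p**6

h**3*p**6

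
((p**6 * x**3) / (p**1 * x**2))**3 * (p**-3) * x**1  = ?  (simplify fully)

p**12*x**4

Inside the bracket: p**5 * x**1
Raise to the power 3: p**15 * x**3
Multiply by (p**-3) * x**1: add exponents.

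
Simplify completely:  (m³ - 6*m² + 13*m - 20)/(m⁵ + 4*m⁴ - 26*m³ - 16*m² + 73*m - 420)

1/(m² + 10*m + 21)

Factor: m³ - 6*m² + 13*m - 20 = (m - 4)·(m² - 2*m + 5);  m⁵ + 4*m⁴ - 26*m³ - 16*m² + 73*m - 420 = (m + 7)·(m - 4)·(m² - 2*m + 5)·(m + 3)
Cancel the common factors (m² - 2*m + 5), (m - 4).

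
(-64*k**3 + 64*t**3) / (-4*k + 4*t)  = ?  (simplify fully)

16*k**2 + 16*k*t + 16*t**2

Apply the difference-of-cubes factorisation and cancel (-4*k + 4*t).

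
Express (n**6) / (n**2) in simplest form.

n**4

Quotient: n**4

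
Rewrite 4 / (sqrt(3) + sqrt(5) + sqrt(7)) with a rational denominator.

Group as (sqrt(3) + sqrt(5)) + sqrt(7); multiply by (sqrt(3) + sqrt(5)) - sqrt(7), then rationalise the remaining surd.

(-8*sqrt(105) + 4*sqrt(7) + 20*sqrt(5) + 36*sqrt(3))/59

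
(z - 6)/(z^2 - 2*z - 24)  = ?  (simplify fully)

1/(z + 4)

Factor: z^2 - 2*z - 24 = (z + 4)*(z - 6)
Cancel the common factor (z - 6).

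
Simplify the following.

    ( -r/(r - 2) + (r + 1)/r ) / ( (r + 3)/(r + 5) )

(-r² - 7*r - 10)/(r³ + r² - 6*r)

Numerator: -r/(r - 2) + (r + 1)/r = (-r - 2)/(r² - 2*r)
Denominator: (r + 3)/(r + 5) = (r + 3)/(r + 5)
Divide: ((-r - 2)/(r² - 2*r)) · ((r + 5)/(r + 3)) = (-r² - 7*r - 10)/(r³ + r² - 6*r)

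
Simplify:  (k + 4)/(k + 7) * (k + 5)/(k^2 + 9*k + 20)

Factor: k^2 + 9*k + 20 = (k + 4)*(k + 5)
Cancel the common factors (k + 4), (k + 5).

1/(k + 7)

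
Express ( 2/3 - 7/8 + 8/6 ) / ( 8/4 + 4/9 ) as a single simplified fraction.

Numerator: 2/3 - 7/8 + 8/6 = 9/8
Denominator: 8/4 + 4/9 = 22/9
Divide: (9/8) · (9/22) = 81/176

81/176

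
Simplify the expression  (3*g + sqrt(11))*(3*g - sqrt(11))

9*g^2 - 11

Product of conjugates: (P+Q)(P-Q) = P^2 - Q^2.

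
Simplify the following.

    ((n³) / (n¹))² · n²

n⁶

Inside the bracket: n²
Raise to the power 2: n⁴
Multiply by n²: add exponents.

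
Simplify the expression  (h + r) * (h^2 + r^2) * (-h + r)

Pair the conjugate factors: (r+h)(r-h) = -h^2 + r^2, then repeat with the next factor.

-h^4 + r^4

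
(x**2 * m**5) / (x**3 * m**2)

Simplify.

m**3/x

Quotient: (x**-1) * m**3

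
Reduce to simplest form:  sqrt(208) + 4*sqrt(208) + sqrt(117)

sqrt(208) = 4*sqrt(13); 4*sqrt(208) = 16*sqrt(13); sqrt(117) = 3*sqrt(13)
Combine: (4 + 16 + 3)·sqrt(13) = 23*sqrt(13)

23*sqrt(13)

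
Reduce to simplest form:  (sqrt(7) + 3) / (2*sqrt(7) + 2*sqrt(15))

(-3*sqrt(7) - 7 + sqrt(105) + 3*sqrt(15))/16

Multiply numerator and denominator by -2*sqrt(15) + 2*sqrt(7).
Denominator becomes -32; numerator becomes -6*sqrt(15) - 2*sqrt(105) + 14 + 6*sqrt(7).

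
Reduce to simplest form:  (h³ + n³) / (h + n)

h² - h*n + n²

h^3 + n^3 = (h + n)(h² - h*n + n²).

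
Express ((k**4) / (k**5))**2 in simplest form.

k**(-2)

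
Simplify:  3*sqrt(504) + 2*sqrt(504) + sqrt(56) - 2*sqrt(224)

24*sqrt(14)

3*sqrt(504) = 18*sqrt(14); 2*sqrt(504) = 12*sqrt(14); sqrt(56) = 2*sqrt(14); 2*sqrt(224) = 8*sqrt(14)
Combine: (18 + 12 + 2 - 8)·sqrt(14) = 24*sqrt(14)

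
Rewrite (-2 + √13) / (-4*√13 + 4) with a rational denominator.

(-11 + √13)/48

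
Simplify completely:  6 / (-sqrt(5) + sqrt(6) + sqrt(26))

Group as (sqrt(6) + sqrt(26)) - sqrt(5); multiply by (sqrt(6) + sqrt(26)) + sqrt(5), then rationalise the remaining surd.

(-50*sqrt(6) - 8*sqrt(195) + 54*sqrt(5) + 30*sqrt(26))/35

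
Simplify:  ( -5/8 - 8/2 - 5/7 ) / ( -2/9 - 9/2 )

2691/2380

Numerator: -5/8 - 8/2 - 5/7 = -299/56
Denominator: -2/9 - 9/2 = -85/18
Divide: (-299/56) · (-18/85) = 2691/2380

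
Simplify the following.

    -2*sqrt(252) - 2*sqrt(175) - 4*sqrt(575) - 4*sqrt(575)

-40*sqrt(23) - 22*sqrt(7)

2*sqrt(252) = 12*sqrt(7); 2*sqrt(175) = 10*sqrt(7); 4*sqrt(575) = 20*sqrt(23); 4*sqrt(575) = 20*sqrt(23)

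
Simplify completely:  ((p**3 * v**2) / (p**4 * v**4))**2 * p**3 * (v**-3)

Inside the bracket: (p**-1) * (v**-2)
Raise to the power 2: (p**-2) * (v**-4)
Multiply by p**3 * (v**-3): add exponents.

p/v**7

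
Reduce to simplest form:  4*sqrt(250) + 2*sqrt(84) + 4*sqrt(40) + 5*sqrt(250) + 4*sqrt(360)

4*sqrt(21) + 77*sqrt(10)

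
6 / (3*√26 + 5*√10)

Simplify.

Multiply numerator and denominator by -5*√10 + 3*√26.
Denominator becomes -16; numerator becomes -30*√10 + 18*√26.

(-9*√26 + 15*√10)/8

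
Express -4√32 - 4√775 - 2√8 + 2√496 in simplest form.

4√32 = 16*√2; 4√775 = 20*√31; 2√8 = 4*√2; 2√496 = 8*√31

-12*√31 - 20*√2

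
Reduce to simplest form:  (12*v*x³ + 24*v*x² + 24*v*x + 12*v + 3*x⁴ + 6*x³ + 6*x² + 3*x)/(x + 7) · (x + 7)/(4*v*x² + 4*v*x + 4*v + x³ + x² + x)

Factor: 12*v*x³ + 24*v*x² + 24*v*x + 12*v + 3*x⁴ + 6*x³ + 6*x² + 3*x = 3·(x + 1)·(x² + x + 1)·(4*v + x);  4*v*x² + 4*v*x + 4*v + x³ + x² + x = (4*v + x)·(x² + x + 1)
Cancel the common factors (x² + x + 1), (4*v + x), (x + 7).

3*x + 3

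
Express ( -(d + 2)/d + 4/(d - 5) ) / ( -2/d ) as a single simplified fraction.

(d^2 - 7*d - 10)/(2*d - 10)

Numerator: -(d + 2)/d + 4/(d - 5) = (-d^2 + 7*d + 10)/(d^2 - 5*d)
Denominator: -2/d = -2/d
Divide: ((-d^2 + 7*d + 10)/(d^2 - 5*d)) · (-d/2) = (d^2 - 7*d - 10)/(2*d - 10)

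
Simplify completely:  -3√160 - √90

-15*√10

3√160 = 12*√10; √90 = 3*√10
Combine: (-12 - 3)·√10 = -15*√10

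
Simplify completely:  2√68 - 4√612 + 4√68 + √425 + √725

-7*√17 + 5*√29

2√68 = 4*√17; 4√612 = 24*√17; 4√68 = 8*√17; √425 = 5*√17; √725 = 5*√29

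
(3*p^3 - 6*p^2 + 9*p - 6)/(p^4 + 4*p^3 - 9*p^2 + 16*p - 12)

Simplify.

3/(p + 6)

Factor: 3*p^3 - 6*p^2 + 9*p - 6 = 3*(p^2 - p + 2)*(p - 1);  p^4 + 4*p^3 - 9*p^2 + 16*p - 12 = (p + 6)*(p^2 - p + 2)*(p - 1)
Cancel the common factors (p^2 - p + 2), (p - 1).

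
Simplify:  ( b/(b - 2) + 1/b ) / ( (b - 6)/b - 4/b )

(b^2 + b - 2)/(b^2 - 12*b + 20)

Numerator: b/(b - 2) + 1/b = (b^2 + b - 2)/(b^2 - 2*b)
Denominator: (b - 6)/b - 4/b = (b - 10)/b
Divide: ((b^2 + b - 2)/(b^2 - 2*b)) · (b/(b - 10)) = (b^2 + b - 2)/(b^2 - 12*b + 20)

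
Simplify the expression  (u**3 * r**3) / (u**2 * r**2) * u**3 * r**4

r**5*u**4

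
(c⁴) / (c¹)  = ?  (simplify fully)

c³

Quotient: c³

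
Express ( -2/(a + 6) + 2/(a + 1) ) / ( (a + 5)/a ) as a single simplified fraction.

10*a/(a^3 + 12*a^2 + 41*a + 30)

Numerator: -2/(a + 6) + 2/(a + 1) = 10/(a^2 + 7*a + 6)
Denominator: (a + 5)/a = (a + 5)/a
Divide: (10/(a^2 + 7*a + 6)) · (a/(a + 5)) = 10*a/(a^3 + 12*a^2 + 41*a + 30)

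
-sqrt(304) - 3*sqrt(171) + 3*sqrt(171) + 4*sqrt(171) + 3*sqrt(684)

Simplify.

26*sqrt(19)

sqrt(304) = 4*sqrt(19); 3*sqrt(171) = 9*sqrt(19); 3*sqrt(171) = 9*sqrt(19); 4*sqrt(171) = 12*sqrt(19); 3*sqrt(684) = 18*sqrt(19)
Combine: (-4 - 9 + 9 + 12 + 18)·sqrt(19) = 26*sqrt(19)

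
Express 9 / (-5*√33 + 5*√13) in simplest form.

Multiply numerator and denominator by 5*√13 + 5*√33.
Denominator becomes -500; numerator becomes 45*√13 + 45*√33.

(-9*√33 - 9*√13)/100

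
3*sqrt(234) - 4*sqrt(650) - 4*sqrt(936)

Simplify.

3*sqrt(234) = 9*sqrt(26); 4*sqrt(650) = 20*sqrt(26); 4*sqrt(936) = 24*sqrt(26)
Combine: (9 - 20 - 24)·sqrt(26) = -35*sqrt(26)

-35*sqrt(26)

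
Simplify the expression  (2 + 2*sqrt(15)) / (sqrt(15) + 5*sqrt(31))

(-15 - sqrt(15) + 5*sqrt(31) + 5*sqrt(465))/380

Multiply numerator and denominator by -5*sqrt(31) + sqrt(15).
Denominator becomes -760; numerator becomes -10*sqrt(465) - 10*sqrt(31) + 2*sqrt(15) + 30.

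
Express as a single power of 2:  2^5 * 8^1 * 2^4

2^12

2^5 = 2^5; 8^1 = 2^3; 2^4 = 2^4
Combine exponents: 2^12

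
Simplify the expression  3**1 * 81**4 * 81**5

3**37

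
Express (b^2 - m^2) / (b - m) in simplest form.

Difference of squares: factor out (b - m).

b + m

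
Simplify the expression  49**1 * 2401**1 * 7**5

49**1 = 7**2; 2401**1 = 7**4; 7**5 = 7**5
Combine exponents: 7**11

7**11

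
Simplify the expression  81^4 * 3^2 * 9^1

3^20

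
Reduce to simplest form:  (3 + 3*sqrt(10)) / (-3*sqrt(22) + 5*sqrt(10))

Multiply numerator and denominator by 3*sqrt(22) + 5*sqrt(10).
Denominator becomes 52; numerator becomes 9*sqrt(22) + 15*sqrt(10) + 18*sqrt(55) + 150.

(9*sqrt(22) + 15*sqrt(10) + 18*sqrt(55) + 150)/52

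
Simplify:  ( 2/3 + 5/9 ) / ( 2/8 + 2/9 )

Numerator: 2/3 + 5/9 = 11/9
Denominator: 2/8 + 2/9 = 17/36
Divide: (11/9) · (36/17) = 44/17

44/17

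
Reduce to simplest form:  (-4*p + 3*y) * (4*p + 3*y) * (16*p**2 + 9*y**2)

-256*p**4 + 81*y**4

Telescope via difference of squares: ((3*y)+(4*p))((3*y)-(4*p)) = -16*p**2 + 9*y**2, then repeat with the next factor.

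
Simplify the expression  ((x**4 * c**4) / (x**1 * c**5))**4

Inside the bracket: x**3 * (c**-1)
Raise to the power 4: x**12 * (c**-4)

x**12/c**4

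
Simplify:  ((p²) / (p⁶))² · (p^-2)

Inside the bracket: (p^-4)
Raise to the power 2: (p^-8)
Multiply by (p^-2): add exponents.

p^(-10)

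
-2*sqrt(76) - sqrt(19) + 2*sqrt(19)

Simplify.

-3*sqrt(19)

2*sqrt(76) = 4*sqrt(19); sqrt(19) = sqrt(19); 2*sqrt(19) = 2*sqrt(19)
Combine: (-4 - 1 + 2)·sqrt(19) = -3*sqrt(19)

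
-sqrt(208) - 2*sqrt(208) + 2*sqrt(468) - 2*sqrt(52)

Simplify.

-4*sqrt(13)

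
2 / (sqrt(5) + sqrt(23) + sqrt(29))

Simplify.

(-4*sqrt(3335) - 2*sqrt(29) + 22*sqrt(23) + 94*sqrt(5))/459

Group as (sqrt(5) + sqrt(29)) + sqrt(23); multiply by (sqrt(5) + sqrt(29)) - sqrt(23), then rationalise the remaining surd.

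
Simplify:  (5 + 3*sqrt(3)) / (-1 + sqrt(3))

Multiply numerator and denominator by -sqrt(3) - 1.
Denominator becomes -2; numerator becomes -14 - 8*sqrt(3).

4*sqrt(3) + 7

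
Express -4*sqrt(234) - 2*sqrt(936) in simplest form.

-24*sqrt(26)

4*sqrt(234) = 12*sqrt(26); 2*sqrt(936) = 12*sqrt(26)
Combine: (-12 - 12)·sqrt(26) = -24*sqrt(26)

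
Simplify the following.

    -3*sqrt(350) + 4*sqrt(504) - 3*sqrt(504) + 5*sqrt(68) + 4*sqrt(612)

-9*sqrt(14) + 34*sqrt(17)

3*sqrt(350) = 15*sqrt(14); 4*sqrt(504) = 24*sqrt(14); 3*sqrt(504) = 18*sqrt(14); 5*sqrt(68) = 10*sqrt(17); 4*sqrt(612) = 24*sqrt(17)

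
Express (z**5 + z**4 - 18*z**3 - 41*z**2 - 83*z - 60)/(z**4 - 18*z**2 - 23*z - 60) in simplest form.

z + 1

Factor: z**5 + z**4 - 18*z**3 - 41*z**2 - 83*z - 60 = (z + 1)*(z**2 + z + 3)*(z - 5)*(z + 4);  z**4 - 18*z**2 - 23*z - 60 = (z**2 + z + 3)*(z - 5)*(z + 4)
Cancel the common factors (z**2 + z + 3), (z + 4), (z - 5).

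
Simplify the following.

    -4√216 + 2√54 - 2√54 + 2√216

-12*√6

4√216 = 24*√6; 2√54 = 6*√6; 2√54 = 6*√6; 2√216 = 12*√6
Combine: (-24 + 6 - 6 + 12)·√6 = -12*√6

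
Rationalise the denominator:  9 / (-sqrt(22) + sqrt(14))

(-9*sqrt(22) - 9*sqrt(14))/8

Multiply numerator and denominator by sqrt(14) + sqrt(22).
Denominator becomes -8; numerator becomes 9*sqrt(14) + 9*sqrt(22).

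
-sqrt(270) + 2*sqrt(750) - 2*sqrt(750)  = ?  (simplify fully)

-3*sqrt(30)

sqrt(270) = 3*sqrt(30); 2*sqrt(750) = 10*sqrt(30); 2*sqrt(750) = 10*sqrt(30)
Combine: (-3 + 10 - 10)·sqrt(30) = -3*sqrt(30)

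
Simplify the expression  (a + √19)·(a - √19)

Product of conjugates: (P+Q)(P-Q) = P^2 - Q^2.

a² - 19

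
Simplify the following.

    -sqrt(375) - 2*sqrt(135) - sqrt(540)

-17*sqrt(15)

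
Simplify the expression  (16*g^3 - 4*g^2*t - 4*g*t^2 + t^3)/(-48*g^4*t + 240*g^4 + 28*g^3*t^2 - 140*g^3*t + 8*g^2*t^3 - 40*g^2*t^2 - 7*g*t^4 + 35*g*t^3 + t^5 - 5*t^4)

1/(-3*g*t + 15*g + t^2 - 5*t)

Factor: 16*g^3 - 4*g^2*t - 4*g*t^2 + t^3 = (2*g + t)*(-2*g + t)*(-4*g + t);  -48*g^4*t + 240*g^4 + 28*g^3*t^2 - 140*g^3*t + 8*g^2*t^3 - 40*g^2*t^2 - 7*g*t^4 + 35*g*t^3 + t^5 - 5*t^4 = (-3*g + t)*(t - 5)*(-2*g + t)*(2*g + t)*(-4*g + t)
Cancel the common factors (2*g + t), (-2*g + t), (-4*g + t).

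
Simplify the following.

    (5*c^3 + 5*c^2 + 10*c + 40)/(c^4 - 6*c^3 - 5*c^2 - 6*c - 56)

5/(c - 7)

Factor: 5*c^3 + 5*c^2 + 10*c + 40 = 5*(c + 2)*(c^2 - c + 4);  c^4 - 6*c^3 - 5*c^2 - 6*c - 56 = (c^2 - c + 4)*(c - 7)*(c + 2)
Cancel the common factors (c^2 - c + 4), (c + 2).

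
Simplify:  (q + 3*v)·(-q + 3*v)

(3*v)^2 - (q)^2 = -q² + 9*v².

-q² + 9*v²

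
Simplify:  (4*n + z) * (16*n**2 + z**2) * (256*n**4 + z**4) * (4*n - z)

65536*n**8 - z**8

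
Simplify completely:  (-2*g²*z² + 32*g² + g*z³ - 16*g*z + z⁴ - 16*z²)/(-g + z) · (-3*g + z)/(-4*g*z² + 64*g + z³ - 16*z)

(-6*g² - g*z + z²)/(-4*g + z)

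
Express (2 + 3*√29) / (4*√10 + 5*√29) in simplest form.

Multiply numerator and denominator by -4*√10 + 5*√29.
Denominator becomes 565; numerator becomes -12*√290 - 8*√10 + 10*√29 + 435.

(-12*√290 - 8*√10 + 10*√29 + 435)/565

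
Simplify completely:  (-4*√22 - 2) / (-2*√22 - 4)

Multiply numerator and denominator by -4 + 2*√22.
Denominator becomes -72; numerator becomes -168 + 12*√22.

(-√22 + 14)/6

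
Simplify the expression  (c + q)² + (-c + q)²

2*c² + 2*q²

Only the even-power cross terms survive.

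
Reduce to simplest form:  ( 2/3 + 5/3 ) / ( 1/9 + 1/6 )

Numerator: 2/3 + 5/3 = 7/3
Denominator: 1/9 + 1/6 = 5/18
Divide: (7/3) · (18/5) = 42/5

42/5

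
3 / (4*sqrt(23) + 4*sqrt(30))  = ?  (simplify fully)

Multiply numerator and denominator by -4*sqrt(23) + 4*sqrt(30).
Denominator becomes 112; numerator becomes -12*sqrt(23) + 12*sqrt(30).

(-3*sqrt(23) + 3*sqrt(30))/28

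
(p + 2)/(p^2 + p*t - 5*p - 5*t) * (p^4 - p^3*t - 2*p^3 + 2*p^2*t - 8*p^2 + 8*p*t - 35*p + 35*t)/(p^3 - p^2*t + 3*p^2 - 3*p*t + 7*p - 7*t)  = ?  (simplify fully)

(p + 2)/(p + t)

Factor: p^2 + p*t - 5*p - 5*t = (p - 5)*(p + t);  p^4 - p^3*t - 2*p^3 + 2*p^2*t - 8*p^2 + 8*p*t - 35*p + 35*t = (p^2 + 3*p + 7)*(p - t)*(p - 5);  p^3 - p^2*t + 3*p^2 - 3*p*t + 7*p - 7*t = (p - t)*(p^2 + 3*p + 7)
Cancel the common factors (p^2 + 3*p + 7), (p - t), (p - 5).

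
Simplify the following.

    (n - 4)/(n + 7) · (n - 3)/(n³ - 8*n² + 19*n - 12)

1/(n² + 6*n - 7)

Factor: n³ - 8*n² + 19*n - 12 = (n - 1)·(n - 4)·(n - 3)
Cancel the common factors (n - 4), (n - 3).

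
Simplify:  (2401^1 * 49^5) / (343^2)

7^8

2401^1 = 7^4; 49^5 = 7^10; 343^2 = 7^6
Combine exponents: 7^8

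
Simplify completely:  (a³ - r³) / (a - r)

a^3 - r^3 = (a - r)(a² + a*r + r²).

a² + a*r + r²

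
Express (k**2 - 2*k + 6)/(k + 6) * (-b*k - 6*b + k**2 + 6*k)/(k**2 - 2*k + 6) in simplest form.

Factor: -b*k - 6*b + k**2 + 6*k = (k + 6)*(-b + k)
Cancel the common factors (k**2 - 2*k + 6), (k + 6).

-b + k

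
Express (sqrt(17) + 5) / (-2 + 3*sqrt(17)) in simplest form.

(61 + 17*sqrt(17))/149

Multiply numerator and denominator by -3*sqrt(17) - 2.
Denominator becomes -149; numerator becomes -17*sqrt(17) - 61.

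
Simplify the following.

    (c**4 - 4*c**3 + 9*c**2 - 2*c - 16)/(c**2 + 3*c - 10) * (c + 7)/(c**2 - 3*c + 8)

(c**2 + 8*c + 7)/(c + 5)

Factor: c**4 - 4*c**3 + 9*c**2 - 2*c - 16 = (c**2 - 3*c + 8)*(c + 1)*(c - 2);  c**2 + 3*c - 10 = (c - 2)*(c + 5)
Cancel the common factors (c**2 - 3*c + 8), (c - 2).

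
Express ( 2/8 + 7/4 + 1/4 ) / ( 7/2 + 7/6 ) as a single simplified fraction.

27/56

Numerator: 2/8 + 7/4 + 1/4 = 9/4
Denominator: 7/2 + 7/6 = 14/3
Divide: (9/4) · (3/14) = 27/56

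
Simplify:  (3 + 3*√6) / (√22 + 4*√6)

(-6*√33 - 3*√22 + 12*√6 + 72)/74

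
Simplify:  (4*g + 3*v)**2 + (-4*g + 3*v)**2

Write as f((3*v),(4*g)) + f((3*v),-(4*g)) and expand.

32*g**2 + 18*v**2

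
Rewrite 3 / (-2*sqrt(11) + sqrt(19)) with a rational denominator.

Multiply numerator and denominator by sqrt(19) + 2*sqrt(11).
Denominator becomes -25; numerator becomes 3*sqrt(19) + 6*sqrt(11).

(-6*sqrt(11) - 3*sqrt(19))/25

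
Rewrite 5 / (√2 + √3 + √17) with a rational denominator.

(-8*√3 - 9*√2 + √102 + 6*√17)/12

Group as (√2 + √3) + √17; multiply by (√2 + √3) - √17, then rationalise the remaining surd.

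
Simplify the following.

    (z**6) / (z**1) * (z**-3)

z**2

Quotient: z**5
Multiply by (z**-3): add exponents.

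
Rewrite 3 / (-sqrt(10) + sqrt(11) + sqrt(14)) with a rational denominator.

Group as (sqrt(11) + sqrt(14)) - sqrt(10); multiply by (sqrt(11) + sqrt(14)) + sqrt(10), then rationalise the remaining surd.

(-45*sqrt(10) + 21*sqrt(14) + 39*sqrt(11) + 12*sqrt(385))/391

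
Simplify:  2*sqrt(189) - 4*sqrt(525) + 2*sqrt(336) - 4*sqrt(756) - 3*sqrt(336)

2*sqrt(189) = 6*sqrt(21); 4*sqrt(525) = 20*sqrt(21); 2*sqrt(336) = 8*sqrt(21); 4*sqrt(756) = 24*sqrt(21); 3*sqrt(336) = 12*sqrt(21)
Combine: (6 - 20 + 8 - 24 - 12)·sqrt(21) = -42*sqrt(21)

-42*sqrt(21)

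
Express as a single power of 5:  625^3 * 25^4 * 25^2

5^24

625^3 = 5^12; 25^4 = 5^8; 25^2 = 5^4
Combine exponents: 5^24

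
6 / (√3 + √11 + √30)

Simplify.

Group as (√3 + √30) + √11; multiply by (√3 + √30) - √11, then rationalise the remaining surd.

(-33*√11 - 57*√3 + 9*√110 + 24*√30)/31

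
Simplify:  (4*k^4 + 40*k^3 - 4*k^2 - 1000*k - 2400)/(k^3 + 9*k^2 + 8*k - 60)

(4*k^2 - 4*k - 80)/(k - 2)

Factor: 4*k^4 + 40*k^3 - 4*k^2 - 1000*k - 2400 = 4*(k - 5)*(k + 6)*(k + 5)*(k + 4);  k^3 + 9*k^2 + 8*k - 60 = (k + 5)*(k - 2)*(k + 6)
Cancel the common factors (k + 6), (k + 5).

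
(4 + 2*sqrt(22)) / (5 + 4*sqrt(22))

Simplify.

(2*sqrt(22) + 52)/109

Multiply numerator and denominator by -4*sqrt(22) + 5.
Denominator becomes -327; numerator becomes -156 - 6*sqrt(22).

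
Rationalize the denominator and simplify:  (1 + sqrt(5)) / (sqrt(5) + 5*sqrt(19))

Multiply numerator and denominator by -5*sqrt(19) + sqrt(5).
Denominator becomes -470; numerator becomes -5*sqrt(95) - 5*sqrt(19) + sqrt(5) + 5.

(-5 - sqrt(5) + 5*sqrt(19) + 5*sqrt(95))/470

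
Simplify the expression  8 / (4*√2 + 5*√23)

Multiply numerator and denominator by -4*√2 + 5*√23.
Denominator becomes 543; numerator becomes -32*√2 + 40*√23.

(-32*√2 + 40*√23)/543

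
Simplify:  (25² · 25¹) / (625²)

5^(-2)

25² = 5^4; 25¹ = 5^2; 625² = 5^8
Combine exponents: 5^(-2)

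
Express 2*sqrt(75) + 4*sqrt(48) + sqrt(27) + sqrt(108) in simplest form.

35*sqrt(3)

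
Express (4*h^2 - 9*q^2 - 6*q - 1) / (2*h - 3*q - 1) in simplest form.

2*h + 3*q + 1

4*h^2 - 9*q^2 - 6*q - 1 factors as -(-2*h + 3*q + 1)*(2*h + 3*q + 1).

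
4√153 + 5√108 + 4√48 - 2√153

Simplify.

4√153 = 12*√17; 5√108 = 30*√3; 4√48 = 16*√3; 2√153 = 6*√17

6*√17 + 46*√3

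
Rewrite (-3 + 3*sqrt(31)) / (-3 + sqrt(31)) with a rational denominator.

(3*sqrt(31) + 42)/11

Multiply numerator and denominator by -sqrt(31) - 3.
Denominator becomes -22; numerator becomes -84 - 6*sqrt(31).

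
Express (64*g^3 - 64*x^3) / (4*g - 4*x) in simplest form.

(4*g)^3 - (4*x)^3 = (4*g - 4*x)(16*g^2 + 16*g*x + 16*x^2).

16*g^2 + 16*g*x + 16*x^2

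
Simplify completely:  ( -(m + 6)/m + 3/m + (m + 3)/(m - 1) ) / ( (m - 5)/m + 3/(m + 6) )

(m**2 + 9*m + 18)/(m**3 + 3*m**2 - 34*m + 30)

Numerator: -(m + 6)/m + 3/m + (m + 3)/(m - 1) = (m + 3)/(m**2 - m)
Denominator: (m - 5)/m + 3/(m + 6) = (m**2 + 4*m - 30)/(m**2 + 6*m)
Divide: ((m + 3)/(m**2 - m)) · ((m**2 + 6*m)/(m**2 + 4*m - 30)) = (m**2 + 9*m + 18)/(m**3 + 3*m**2 - 34*m + 30)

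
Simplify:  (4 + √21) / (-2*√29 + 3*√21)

(8*√29 + 2*√609 + 12*√21 + 63)/73

Multiply numerator and denominator by 2*√29 + 3*√21.
Denominator becomes 73; numerator becomes 8*√29 + 2*√609 + 12*√21 + 63.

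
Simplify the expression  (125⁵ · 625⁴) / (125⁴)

125⁵ = 5^15; 625⁴ = 5^16; 125⁴ = 5^12
Combine exponents: 5^19

5^19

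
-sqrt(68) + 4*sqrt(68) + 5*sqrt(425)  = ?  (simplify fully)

sqrt(68) = 2*sqrt(17); 4*sqrt(68) = 8*sqrt(17); 5*sqrt(425) = 25*sqrt(17)
Combine: (-2 + 8 + 25)·sqrt(17) = 31*sqrt(17)

31*sqrt(17)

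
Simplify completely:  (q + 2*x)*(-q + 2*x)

-q^2 + 4*x^2

Product of conjugates: (P+Q)(P-Q) = P^2 - Q^2.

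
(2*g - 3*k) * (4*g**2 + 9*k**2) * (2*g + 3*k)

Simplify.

16*g**4 - 81*k**4

((2*g)+(3*k))((2*g)-(3*k)) = 4*g**2 - 9*k**2; continue pairing.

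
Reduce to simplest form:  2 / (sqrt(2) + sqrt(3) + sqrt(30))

Group as (sqrt(3) + sqrt(30)) + sqrt(2); multiply by (sqrt(3) + sqrt(30)) - sqrt(2), then rationalise the remaining surd.

(-58*sqrt(3) - 62*sqrt(2) + 24*sqrt(5) + 50*sqrt(30))/601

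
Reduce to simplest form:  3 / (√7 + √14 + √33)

(-21*√66 - 18*√33 + 39*√14 + 60*√7)/124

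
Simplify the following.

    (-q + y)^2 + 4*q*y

Expand the square and combine the 4*q*y term.

(q + y)^2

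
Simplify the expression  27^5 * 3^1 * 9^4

27^5 = 3^15; 3^1 = 3^1; 9^4 = 3^8
Combine exponents: 3^24

3^24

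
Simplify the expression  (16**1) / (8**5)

2**(-11)

16**1 = 2**4; 8**5 = 2**15
Combine exponents: 2**(-11)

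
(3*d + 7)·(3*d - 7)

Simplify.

9*d² - 49

Difference of squares with P = 3*d, Q = 7.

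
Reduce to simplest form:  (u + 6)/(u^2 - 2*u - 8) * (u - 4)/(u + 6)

1/(u + 2)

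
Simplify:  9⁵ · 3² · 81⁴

9⁵ = 3^10; 3² = 3^2; 81⁴ = 3^16
Combine exponents: 3^28

3^28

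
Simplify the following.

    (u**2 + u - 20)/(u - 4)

Factor: u**2 + u - 20 = (u + 5)*(u - 4)
Cancel the common factor (u - 4).

u + 5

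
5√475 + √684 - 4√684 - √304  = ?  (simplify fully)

5√475 = 25*√19; √684 = 6*√19; 4√684 = 24*√19; √304 = 4*√19
Combine: (25 + 6 - 24 - 4)·√19 = 3*√19

3*√19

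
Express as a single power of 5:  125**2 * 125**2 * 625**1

125**2 = 5**6; 125**2 = 5**6; 625**1 = 5**4
Combine exponents: 5**16

5**16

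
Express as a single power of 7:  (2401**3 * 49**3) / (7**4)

7**14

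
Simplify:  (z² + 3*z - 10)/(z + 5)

z - 2

Factor: z² + 3*z - 10 = (z - 2)·(z + 5)
Cancel the common factor (z + 5).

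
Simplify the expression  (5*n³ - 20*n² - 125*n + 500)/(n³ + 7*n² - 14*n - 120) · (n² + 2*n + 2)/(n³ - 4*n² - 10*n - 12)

(5*n - 25)/(n² - 36)

Factor: 5*n³ - 20*n² - 125*n + 500 = 5·(n + 5)·(n - 4)·(n - 5);  n³ + 7*n² - 14*n - 120 = (n + 6)·(n + 5)·(n - 4);  n³ - 4*n² - 10*n - 12 = (n² + 2*n + 2)·(n - 6)
Cancel the common factors (n² + 2*n + 2), (n + 5), (n - 4).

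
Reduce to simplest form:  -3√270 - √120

3√270 = 9*√30; √120 = 2*√30
Combine: (-9 - 2)·√30 = -11*√30

-11*√30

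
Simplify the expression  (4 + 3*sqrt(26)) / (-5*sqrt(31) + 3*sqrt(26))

Multiply numerator and denominator by 3*sqrt(26) + 5*sqrt(31).
Denominator becomes -541; numerator becomes 12*sqrt(26) + 20*sqrt(31) + 234 + 15*sqrt(806).

(-15*sqrt(806) - 234 - 20*sqrt(31) - 12*sqrt(26))/541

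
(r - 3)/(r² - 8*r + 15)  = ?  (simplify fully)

Factor: r² - 8*r + 15 = (r - 3)·(r - 5)
Cancel the common factor (r - 3).

1/(r - 5)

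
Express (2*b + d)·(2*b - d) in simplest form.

4*b² - d²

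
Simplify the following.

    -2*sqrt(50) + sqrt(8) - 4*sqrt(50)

-28*sqrt(2)

2*sqrt(50) = 10*sqrt(2); sqrt(8) = 2*sqrt(2); 4*sqrt(50) = 20*sqrt(2)
Combine: (-10 + 2 - 20)·sqrt(2) = -28*sqrt(2)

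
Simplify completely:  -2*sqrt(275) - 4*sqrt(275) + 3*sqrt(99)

-21*sqrt(11)

2*sqrt(275) = 10*sqrt(11); 4*sqrt(275) = 20*sqrt(11); 3*sqrt(99) = 9*sqrt(11)
Combine: (-10 - 20 + 9)·sqrt(11) = -21*sqrt(11)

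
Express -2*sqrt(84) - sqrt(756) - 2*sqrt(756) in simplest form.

-22*sqrt(21)

2*sqrt(84) = 4*sqrt(21); sqrt(756) = 6*sqrt(21); 2*sqrt(756) = 12*sqrt(21)
Combine: (-4 - 6 - 12)·sqrt(21) = -22*sqrt(21)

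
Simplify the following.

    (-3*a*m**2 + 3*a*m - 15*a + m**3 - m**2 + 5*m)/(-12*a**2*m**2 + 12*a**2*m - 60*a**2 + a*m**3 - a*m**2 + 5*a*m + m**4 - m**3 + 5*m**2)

1/(4*a + m)

Factor: -3*a*m**2 + 3*a*m - 15*a + m**3 - m**2 + 5*m = (m**2 - m + 5)*(-3*a + m);  -12*a**2*m**2 + 12*a**2*m - 60*a**2 + a*m**3 - a*m**2 + 5*a*m + m**4 - m**3 + 5*m**2 = (4*a + m)*(m**2 - m + 5)*(-3*a + m)
Cancel the common factors (m**2 - m + 5), (-3*a + m).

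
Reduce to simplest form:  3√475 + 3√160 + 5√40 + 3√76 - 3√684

3√475 = 15*√19; 3√160 = 12*√10; 5√40 = 10*√10; 3√76 = 6*√19; 3√684 = 18*√19

3*√19 + 22*√10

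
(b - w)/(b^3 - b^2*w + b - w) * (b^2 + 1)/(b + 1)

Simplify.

Factor: b^3 - b^2*w + b - w = (b - w)*(b^2 + 1)
Cancel the common factors (b^2 + 1), (b - w).

1/(b + 1)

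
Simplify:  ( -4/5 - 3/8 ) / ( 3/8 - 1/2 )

47/5

Numerator: -4/5 - 3/8 = -47/40
Denominator: 3/8 - 1/2 = -1/8
Divide: (-47/40) · (-8) = 47/5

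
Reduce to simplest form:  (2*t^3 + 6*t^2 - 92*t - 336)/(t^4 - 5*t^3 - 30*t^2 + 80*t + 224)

(2*t + 12)/(t^2 - 2*t - 8)

Factor: 2*t^3 + 6*t^2 - 92*t - 336 = 2*(t + 4)*(t - 7)*(t + 6);  t^4 - 5*t^3 - 30*t^2 + 80*t + 224 = (t + 4)*(t + 2)*(t - 7)*(t - 4)
Cancel the common factors (t + 4), (t - 7).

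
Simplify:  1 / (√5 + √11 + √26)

(-√1430 - 5*√26 + 10*√11 + 16*√5)/60

Group as (√11 + √26) + √5; multiply by (√11 + √26) - √5, then rationalise the remaining surd.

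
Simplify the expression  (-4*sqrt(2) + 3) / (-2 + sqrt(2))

Multiply numerator and denominator by -2 - sqrt(2).
Denominator becomes 2; numerator becomes 2 + 5*sqrt(2).

(2 + 5*sqrt(2))/2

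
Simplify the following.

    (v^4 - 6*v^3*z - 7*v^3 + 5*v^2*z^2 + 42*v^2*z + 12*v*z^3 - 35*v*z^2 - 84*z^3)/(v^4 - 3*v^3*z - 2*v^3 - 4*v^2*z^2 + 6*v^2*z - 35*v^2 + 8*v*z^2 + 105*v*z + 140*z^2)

Factor: v^4 - 6*v^3*z - 7*v^3 + 5*v^2*z^2 + 42*v^2*z + 12*v*z^3 - 35*v*z^2 - 84*z^3 = (v - 4*z)*(v - 7)*(v - 3*z)*(v + z);  v^4 - 3*v^3*z - 2*v^3 - 4*v^2*z^2 + 6*v^2*z - 35*v^2 + 8*v*z^2 + 105*v*z + 140*z^2 = (v - 4*z)*(v + 5)*(v + z)*(v - 7)
Cancel the common factors (v + z), (v - 4*z), (v - 7).

(v - 3*z)/(v + 5)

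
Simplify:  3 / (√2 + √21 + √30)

(-36*√35 - 21*√30 + 33*√21 + 147*√2)/119

Group as (√21 + √30) + √2; multiply by (√21 + √30) - √2, then rationalise the remaining surd.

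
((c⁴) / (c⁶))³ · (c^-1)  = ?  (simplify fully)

c^(-7)

Inside the bracket: (c^-2)
Raise to the power 3: (c^-6)
Multiply by (c^-1): add exponents.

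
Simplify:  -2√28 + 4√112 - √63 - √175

4*√7

2√28 = 4*√7; 4√112 = 16*√7; √63 = 3*√7; √175 = 5*√7
Combine: (-4 + 16 - 3 - 5)·√7 = 4*√7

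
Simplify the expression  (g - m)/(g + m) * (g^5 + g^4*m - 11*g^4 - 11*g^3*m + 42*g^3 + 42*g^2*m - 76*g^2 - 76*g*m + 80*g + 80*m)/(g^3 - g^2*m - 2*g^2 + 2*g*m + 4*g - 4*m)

Factor: g^5 + g^4*m - 11*g^4 - 11*g^3*m + 42*g^3 + 42*g^2*m - 76*g^2 - 76*g*m + 80*g + 80*m = (g^2 - 2*g + 4)*(g + m)*(g - 5)*(g - 4);  g^3 - g^2*m - 2*g^2 + 2*g*m + 4*g - 4*m = (g - m)*(g^2 - 2*g + 4)
Cancel the common factors (g^2 - 2*g + 4), (g - m), (g + m).

g^2 - 9*g + 20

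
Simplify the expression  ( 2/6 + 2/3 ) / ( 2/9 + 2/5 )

Numerator: 2/6 + 2/3 = 1
Denominator: 2/9 + 2/5 = 28/45
Divide: (1) · (45/28) = 45/28

45/28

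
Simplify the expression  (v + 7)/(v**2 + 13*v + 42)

1/(v + 6)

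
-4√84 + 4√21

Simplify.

-4*√21

4√84 = 8*√21; 4√21 = 4*√21
Combine: (-8 + 4)·√21 = -4*√21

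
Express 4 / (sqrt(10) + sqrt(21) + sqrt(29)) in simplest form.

(-2*sqrt(6090) + 2*sqrt(29) + 18*sqrt(21) + 40*sqrt(10))/209

Group as (sqrt(10) + sqrt(29)) + sqrt(21); multiply by (sqrt(10) + sqrt(29)) - sqrt(21), then rationalise the remaining surd.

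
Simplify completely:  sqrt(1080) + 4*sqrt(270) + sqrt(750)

23*sqrt(30)

sqrt(1080) = 6*sqrt(30); 4*sqrt(270) = 12*sqrt(30); sqrt(750) = 5*sqrt(30)
Combine: (6 + 12 + 5)·sqrt(30) = 23*sqrt(30)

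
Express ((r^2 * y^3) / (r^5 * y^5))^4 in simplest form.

1/(r^12*y^8)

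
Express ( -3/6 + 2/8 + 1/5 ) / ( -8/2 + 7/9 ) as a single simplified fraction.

Numerator: -3/6 + 2/8 + 1/5 = -1/20
Denominator: -8/2 + 7/9 = -29/9
Divide: (-1/20) · (-9/29) = 9/580

9/580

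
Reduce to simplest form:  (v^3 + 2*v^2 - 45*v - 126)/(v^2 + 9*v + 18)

v - 7

Factor: v^3 + 2*v^2 - 45*v - 126 = (v + 3)*(v + 6)*(v - 7);  v^2 + 9*v + 18 = (v + 6)*(v + 3)
Cancel the common factors (v + 6), (v + 3).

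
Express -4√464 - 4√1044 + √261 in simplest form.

-37*√29

4√464 = 16*√29; 4√1044 = 24*√29; √261 = 3*√29
Combine: (-16 - 24 + 3)·√29 = -37*√29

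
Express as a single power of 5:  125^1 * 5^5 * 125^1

5^11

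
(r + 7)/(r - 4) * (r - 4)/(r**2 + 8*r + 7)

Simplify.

Factor: r**2 + 8*r + 7 = (r + 1)*(r + 7)
Cancel the common factors (r + 7), (r - 4).

1/(r + 1)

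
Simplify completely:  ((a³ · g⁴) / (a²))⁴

a⁴*g^16

Inside the bracket: a¹ · g⁴
Raise to the power 4: a⁴ · g^16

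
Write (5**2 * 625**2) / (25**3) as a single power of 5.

5**4

5**2 = 5**2; 625**2 = 5**8; 25**3 = 5**6
Combine exponents: 5**4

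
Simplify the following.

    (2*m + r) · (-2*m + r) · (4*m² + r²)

Telescope via difference of squares: (r+(2*m))(r-(2*m)) = -4*m² + r², then repeat with the next factor.

-16*m⁴ + r⁴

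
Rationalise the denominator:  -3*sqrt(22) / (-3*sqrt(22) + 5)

(15*sqrt(22) + 198)/173

Multiply numerator and denominator by 5 + 3*sqrt(22).
Denominator becomes -173; numerator becomes -198 - 15*sqrt(22).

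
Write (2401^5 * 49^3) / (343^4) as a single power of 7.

2401^5 = 7^20; 49^3 = 7^6; 343^4 = 7^12
Combine exponents: 7^14

7^14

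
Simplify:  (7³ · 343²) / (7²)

7^7

7³ = 7^3; 343² = 7^6; 7² = 7^2
Combine exponents: 7^7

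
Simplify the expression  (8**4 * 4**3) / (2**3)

2**15

8**4 = 2**12; 4**3 = 2**6; 2**3 = 2**3
Combine exponents: 2**15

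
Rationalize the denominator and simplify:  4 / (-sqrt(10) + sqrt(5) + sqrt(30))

Group as (sqrt(5) + sqrt(30)) - sqrt(10); multiply by (sqrt(5) + sqrt(30)) + sqrt(10), then rationalise the remaining surd.

(-28*sqrt(5) - 16*sqrt(15) + 20*sqrt(10) + 12*sqrt(30))/5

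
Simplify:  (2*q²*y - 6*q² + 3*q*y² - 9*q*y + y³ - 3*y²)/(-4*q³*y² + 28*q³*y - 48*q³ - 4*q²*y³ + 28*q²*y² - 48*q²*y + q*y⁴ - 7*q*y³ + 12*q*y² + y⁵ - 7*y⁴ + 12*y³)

1/(-2*q*y + 8*q + y² - 4*y)

Factor: 2*q²*y - 6*q² + 3*q*y² - 9*q*y + y³ - 3*y² = (y - 3)·(q + y)·(2*q + y);  -4*q³*y² + 28*q³*y - 48*q³ - 4*q²*y³ + 28*q²*y² - 48*q²*y + q*y⁴ - 7*q*y³ + 12*q*y² + y⁵ - 7*y⁴ + 12*y³ = (y - 4)·(2*q + y)·(y - 3)·(q + y)·(-2*q + y)
Cancel the common factors (2*q + y), (y - 3), (q + y).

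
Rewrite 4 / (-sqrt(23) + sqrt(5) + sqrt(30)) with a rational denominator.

(-6*sqrt(23) - sqrt(30) + 24*sqrt(5) + 5*sqrt(138))/57

Group as (sqrt(5) + sqrt(30)) - sqrt(23); multiply by (sqrt(5) + sqrt(30)) + sqrt(23), then rationalise the remaining surd.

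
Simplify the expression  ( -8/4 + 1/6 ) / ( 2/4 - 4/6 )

Numerator: -8/4 + 1/6 = -11/6
Denominator: 2/4 - 4/6 = -1/6
Divide: (-11/6) · (-6) = 11

11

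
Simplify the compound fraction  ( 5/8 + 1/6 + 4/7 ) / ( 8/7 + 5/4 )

229/402

Numerator: 5/8 + 1/6 + 4/7 = 229/168
Denominator: 8/7 + 5/4 = 67/28
Divide: (229/168) · (28/67) = 229/402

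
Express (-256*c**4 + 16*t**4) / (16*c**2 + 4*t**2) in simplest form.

-16*c**2 + 4*t**2

-256*c**4 + 16*t**4 factors as 16*(-2*c + t)*(2*c + t)*(4*c**2 + t**2).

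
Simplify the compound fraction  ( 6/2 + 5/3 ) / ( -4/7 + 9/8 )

784/93

Numerator: 6/2 + 5/3 = 14/3
Denominator: -4/7 + 9/8 = 31/56
Divide: (14/3) · (56/31) = 784/93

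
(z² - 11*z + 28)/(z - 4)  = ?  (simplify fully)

Factor: z² - 11*z + 28 = (z - 4)·(z - 7)
Cancel the common factor (z - 4).

z - 7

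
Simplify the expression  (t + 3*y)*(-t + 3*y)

-t**2 + 9*y**2

Difference of squares with P = 3*y, Q = t.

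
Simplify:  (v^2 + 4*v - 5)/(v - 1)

v + 5

Factor: v^2 + 4*v - 5 = (v - 1)*(v + 5)
Cancel the common factor (v - 1).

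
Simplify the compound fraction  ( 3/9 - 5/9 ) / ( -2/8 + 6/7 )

-56/153

Numerator: 3/9 - 5/9 = -2/9
Denominator: -2/8 + 6/7 = 17/28
Divide: (-2/9) · (28/17) = -56/153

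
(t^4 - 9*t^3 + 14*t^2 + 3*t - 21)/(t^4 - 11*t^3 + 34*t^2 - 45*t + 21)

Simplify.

Factor: t^4 - 9*t^3 + 14*t^2 + 3*t - 21 = (t^2 - 3*t + 3)*(t + 1)*(t - 7);  t^4 - 11*t^3 + 34*t^2 - 45*t + 21 = (t^2 - 3*t + 3)*(t - 1)*(t - 7)
Cancel the common factors (t^2 - 3*t + 3), (t - 7).

(t + 1)/(t - 1)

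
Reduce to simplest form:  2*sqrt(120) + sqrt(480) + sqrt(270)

11*sqrt(30)

2*sqrt(120) = 4*sqrt(30); sqrt(480) = 4*sqrt(30); sqrt(270) = 3*sqrt(30)
Combine: (4 + 4 + 3)·sqrt(30) = 11*sqrt(30)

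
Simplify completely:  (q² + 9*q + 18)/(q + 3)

Factor: q² + 9*q + 18 = (q + 6)·(q + 3)
Cancel the common factor (q + 3).

q + 6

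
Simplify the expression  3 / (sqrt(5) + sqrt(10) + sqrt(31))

Group as (sqrt(5) + sqrt(31)) + sqrt(10); multiply by (sqrt(5) + sqrt(31)) - sqrt(10), then rationalise the remaining surd.

(-39*sqrt(10) - 54*sqrt(5) + 15*sqrt(62) + 24*sqrt(31))/28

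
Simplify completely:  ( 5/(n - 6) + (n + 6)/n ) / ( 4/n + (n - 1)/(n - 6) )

(n**2 + 5*n - 36)/(n**2 + 3*n - 24)

Numerator: 5/(n - 6) + (n + 6)/n = (n**2 + 5*n - 36)/(n**2 - 6*n)
Denominator: 4/n + (n - 1)/(n - 6) = (n**2 + 3*n - 24)/(n**2 - 6*n)
Divide: ((n**2 + 5*n - 36)/(n**2 - 6*n)) · ((n**2 - 6*n)/(n**2 + 3*n - 24)) = (n**2 + 5*n - 36)/(n**2 + 3*n - 24)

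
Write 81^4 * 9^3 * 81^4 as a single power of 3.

3^38

81^4 = 3^16; 9^3 = 3^6; 81^4 = 3^16
Combine exponents: 3^38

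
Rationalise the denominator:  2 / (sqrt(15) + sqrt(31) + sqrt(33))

(-12*sqrt(1705) + 26*sqrt(33) + 34*sqrt(31) + 98*sqrt(15))/1691

Group as (sqrt(31) + sqrt(33)) + sqrt(15); multiply by (sqrt(31) + sqrt(33)) - sqrt(15), then rationalise the remaining surd.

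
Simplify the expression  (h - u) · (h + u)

Pair the conjugate factors: (h+u)(h-u) = h² - u².

h² - u²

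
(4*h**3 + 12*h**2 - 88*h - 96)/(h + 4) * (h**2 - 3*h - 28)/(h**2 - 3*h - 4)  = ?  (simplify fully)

Factor: 4*h**3 + 12*h**2 - 88*h - 96 = 4*(h + 6)*(h + 1)*(h - 4);  h**2 - 3*h - 28 = (h - 7)*(h + 4);  h**2 - 3*h - 4 = (h - 4)*(h + 1)
Cancel the common factors (h + 4), (h + 1), (h - 4).

4*h**2 - 4*h - 168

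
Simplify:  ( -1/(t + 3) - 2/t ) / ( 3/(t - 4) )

(-t² + 2*t + 8)/(t² + 3*t)

Numerator: -1/(t + 3) - 2/t = (-3*t - 6)/(t² + 3*t)
Denominator: 3/(t - 4) = 3/(t - 4)
Divide: ((-3*t - 6)/(t² + 3*t)) · (t/3 - 4/3) = (-t² + 2*t + 8)/(t² + 3*t)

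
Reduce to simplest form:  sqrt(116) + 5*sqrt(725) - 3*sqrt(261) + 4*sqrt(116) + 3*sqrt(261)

35*sqrt(29)

sqrt(116) = 2*sqrt(29); 5*sqrt(725) = 25*sqrt(29); 3*sqrt(261) = 9*sqrt(29); 4*sqrt(116) = 8*sqrt(29); 3*sqrt(261) = 9*sqrt(29)
Combine: (2 + 25 - 9 + 8 + 9)·sqrt(29) = 35*sqrt(29)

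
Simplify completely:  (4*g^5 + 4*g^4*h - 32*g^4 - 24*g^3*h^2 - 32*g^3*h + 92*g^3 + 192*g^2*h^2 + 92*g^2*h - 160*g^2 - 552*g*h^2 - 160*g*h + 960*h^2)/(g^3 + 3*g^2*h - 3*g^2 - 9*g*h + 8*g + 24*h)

Factor: 4*g^5 + 4*g^4*h - 32*g^4 - 24*g^3*h^2 - 32*g^3*h + 92*g^3 + 192*g^2*h^2 + 92*g^2*h - 160*g^2 - 552*g*h^2 - 160*g*h + 960*h^2 = 4*(g - 2*h)*(g^2 - 3*g + 8)*(g + 3*h)*(g - 5);  g^3 + 3*g^2*h - 3*g^2 - 9*g*h + 8*g + 24*h = (g^2 - 3*g + 8)*(g + 3*h)
Cancel the common factors (g^2 - 3*g + 8), (g + 3*h).

4*g^2 - 8*g*h - 20*g + 40*h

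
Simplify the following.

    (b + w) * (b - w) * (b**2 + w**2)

b**4 - w**4

Pair the conjugate factors: (b+w)(b-w) = b**2 - w**2, then repeat with the next factor.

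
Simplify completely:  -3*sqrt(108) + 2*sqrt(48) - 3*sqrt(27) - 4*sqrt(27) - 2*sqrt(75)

-41*sqrt(3)

3*sqrt(108) = 18*sqrt(3); 2*sqrt(48) = 8*sqrt(3); 3*sqrt(27) = 9*sqrt(3); 4*sqrt(27) = 12*sqrt(3); 2*sqrt(75) = 10*sqrt(3)
Combine: (-18 + 8 - 9 - 12 - 10)·sqrt(3) = -41*sqrt(3)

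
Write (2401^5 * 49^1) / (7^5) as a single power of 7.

7^17

2401^5 = 7^20; 49^1 = 7^2; 7^5 = 7^5
Combine exponents: 7^17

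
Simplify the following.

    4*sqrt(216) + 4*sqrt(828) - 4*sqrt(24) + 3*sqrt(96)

28*sqrt(6) + 24*sqrt(23)

4*sqrt(216) = 24*sqrt(6); 4*sqrt(828) = 24*sqrt(23); 4*sqrt(24) = 8*sqrt(6); 3*sqrt(96) = 12*sqrt(6)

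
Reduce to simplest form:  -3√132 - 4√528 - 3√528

3√132 = 6*√33; 4√528 = 16*√33; 3√528 = 12*√33
Combine: (-6 - 16 - 12)·√33 = -34*√33

-34*√33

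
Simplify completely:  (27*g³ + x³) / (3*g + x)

9*g² - 3*g*x + x²

Apply the sum-of-cubes factorisation and cancel (3*g + x).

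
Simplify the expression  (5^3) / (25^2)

5^(-1)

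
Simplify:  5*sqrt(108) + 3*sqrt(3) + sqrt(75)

5*sqrt(108) = 30*sqrt(3); 3*sqrt(3) = 3*sqrt(3); sqrt(75) = 5*sqrt(3)
Combine: (30 + 3 + 5)·sqrt(3) = 38*sqrt(3)

38*sqrt(3)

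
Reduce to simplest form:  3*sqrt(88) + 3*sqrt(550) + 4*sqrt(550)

41*sqrt(22)

3*sqrt(88) = 6*sqrt(22); 3*sqrt(550) = 15*sqrt(22); 4*sqrt(550) = 20*sqrt(22)
Combine: (6 + 15 + 20)·sqrt(22) = 41*sqrt(22)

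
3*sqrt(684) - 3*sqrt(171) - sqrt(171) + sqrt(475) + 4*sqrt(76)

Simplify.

19*sqrt(19)

3*sqrt(684) = 18*sqrt(19); 3*sqrt(171) = 9*sqrt(19); sqrt(171) = 3*sqrt(19); sqrt(475) = 5*sqrt(19); 4*sqrt(76) = 8*sqrt(19)
Combine: (18 - 9 - 3 + 5 + 8)·sqrt(19) = 19*sqrt(19)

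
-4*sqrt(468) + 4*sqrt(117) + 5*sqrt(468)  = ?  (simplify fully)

18*sqrt(13)

4*sqrt(468) = 24*sqrt(13); 4*sqrt(117) = 12*sqrt(13); 5*sqrt(468) = 30*sqrt(13)
Combine: (-24 + 12 + 30)·sqrt(13) = 18*sqrt(13)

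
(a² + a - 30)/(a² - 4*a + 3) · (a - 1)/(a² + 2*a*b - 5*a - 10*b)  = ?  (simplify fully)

(a + 6)/(a² + 2*a*b - 3*a - 6*b)

Factor: a² + a - 30 = (a + 6)·(a - 5);  a² - 4*a + 3 = (a - 3)·(a - 1);  a² + 2*a*b - 5*a - 10*b = (a - 5)·(a + 2*b)
Cancel the common factors (a - 5), (a - 1).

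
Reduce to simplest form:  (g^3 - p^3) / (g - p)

Apply the difference-of-cubes factorisation and cancel (g - p).

g^2 + g*p + p^2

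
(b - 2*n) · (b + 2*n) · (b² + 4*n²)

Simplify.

b⁴ - 16*n⁴

(b+(2*n))(b-(2*n)) = b² - 4*n²; continue pairing.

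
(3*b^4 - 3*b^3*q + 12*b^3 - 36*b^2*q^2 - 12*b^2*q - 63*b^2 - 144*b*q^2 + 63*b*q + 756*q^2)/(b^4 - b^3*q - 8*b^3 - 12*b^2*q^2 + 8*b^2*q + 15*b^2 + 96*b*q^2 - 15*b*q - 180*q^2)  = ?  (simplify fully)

(3*b + 21)/(b - 5)

Factor: 3*b^4 - 3*b^3*q + 12*b^3 - 36*b^2*q^2 - 12*b^2*q - 63*b^2 - 144*b*q^2 + 63*b*q + 756*q^2 = 3*(b - 4*q)*(b - 3)*(b + 7)*(b + 3*q);  b^4 - b^3*q - 8*b^3 - 12*b^2*q^2 + 8*b^2*q + 15*b^2 + 96*b*q^2 - 15*b*q - 180*q^2 = (b - 3)*(b - 5)*(b + 3*q)*(b - 4*q)
Cancel the common factors (b - 3), (b + 3*q), (b - 4*q).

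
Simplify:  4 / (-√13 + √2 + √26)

Group as (√2 + √26) - √13; multiply by (√2 + √26) + √13, then rationalise the remaining surd.

(-148*√2 - 208 + 60*√13 + 44*√26)/17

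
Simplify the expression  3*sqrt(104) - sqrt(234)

3*sqrt(26)

3*sqrt(104) = 6*sqrt(26); sqrt(234) = 3*sqrt(26)
Combine: (6 - 3)·sqrt(26) = 3*sqrt(26)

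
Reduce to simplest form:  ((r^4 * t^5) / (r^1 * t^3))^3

r^9*t^6

Inside the bracket: r^3 * t^2
Raise to the power 3: r^9 * t^6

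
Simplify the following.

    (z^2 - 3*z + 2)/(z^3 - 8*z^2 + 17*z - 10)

1/(z - 5)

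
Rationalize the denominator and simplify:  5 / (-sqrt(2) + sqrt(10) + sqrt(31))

(-115*sqrt(10) - 20*sqrt(155) + 195*sqrt(2) + 95*sqrt(31))/281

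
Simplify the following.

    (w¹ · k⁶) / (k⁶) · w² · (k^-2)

Quotient: w¹
Multiply by w² · (k^-2): add exponents.

w³/k²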